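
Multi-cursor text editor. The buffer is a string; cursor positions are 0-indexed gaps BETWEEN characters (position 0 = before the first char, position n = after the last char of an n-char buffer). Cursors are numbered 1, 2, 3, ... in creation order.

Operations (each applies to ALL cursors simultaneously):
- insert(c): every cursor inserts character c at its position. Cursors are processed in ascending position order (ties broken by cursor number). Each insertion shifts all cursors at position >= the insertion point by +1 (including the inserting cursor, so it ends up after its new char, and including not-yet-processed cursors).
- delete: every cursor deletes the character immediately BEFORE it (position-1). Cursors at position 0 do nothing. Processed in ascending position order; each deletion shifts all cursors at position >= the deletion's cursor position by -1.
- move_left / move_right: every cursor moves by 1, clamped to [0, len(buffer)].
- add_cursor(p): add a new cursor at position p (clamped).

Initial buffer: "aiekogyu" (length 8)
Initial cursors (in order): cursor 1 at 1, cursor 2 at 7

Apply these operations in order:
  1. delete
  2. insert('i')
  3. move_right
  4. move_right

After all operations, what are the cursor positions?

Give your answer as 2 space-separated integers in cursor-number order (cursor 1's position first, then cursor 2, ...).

Answer: 3 8

Derivation:
After op 1 (delete): buffer="iekogu" (len 6), cursors c1@0 c2@5, authorship ......
After op 2 (insert('i')): buffer="iiekogiu" (len 8), cursors c1@1 c2@7, authorship 1.....2.
After op 3 (move_right): buffer="iiekogiu" (len 8), cursors c1@2 c2@8, authorship 1.....2.
After op 4 (move_right): buffer="iiekogiu" (len 8), cursors c1@3 c2@8, authorship 1.....2.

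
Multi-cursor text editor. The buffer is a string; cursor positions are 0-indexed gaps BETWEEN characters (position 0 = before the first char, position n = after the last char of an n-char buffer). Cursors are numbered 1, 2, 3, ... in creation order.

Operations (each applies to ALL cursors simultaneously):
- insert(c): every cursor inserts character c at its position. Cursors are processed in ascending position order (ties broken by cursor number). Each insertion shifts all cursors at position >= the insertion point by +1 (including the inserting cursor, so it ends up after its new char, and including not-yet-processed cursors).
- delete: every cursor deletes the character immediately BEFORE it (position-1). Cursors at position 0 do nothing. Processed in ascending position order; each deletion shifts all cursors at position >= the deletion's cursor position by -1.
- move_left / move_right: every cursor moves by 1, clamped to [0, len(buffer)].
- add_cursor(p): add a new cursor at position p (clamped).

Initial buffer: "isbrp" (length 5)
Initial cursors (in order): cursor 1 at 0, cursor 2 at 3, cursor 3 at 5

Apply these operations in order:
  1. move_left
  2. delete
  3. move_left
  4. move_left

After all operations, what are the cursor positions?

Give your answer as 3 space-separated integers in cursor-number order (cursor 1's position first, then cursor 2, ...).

After op 1 (move_left): buffer="isbrp" (len 5), cursors c1@0 c2@2 c3@4, authorship .....
After op 2 (delete): buffer="ibp" (len 3), cursors c1@0 c2@1 c3@2, authorship ...
After op 3 (move_left): buffer="ibp" (len 3), cursors c1@0 c2@0 c3@1, authorship ...
After op 4 (move_left): buffer="ibp" (len 3), cursors c1@0 c2@0 c3@0, authorship ...

Answer: 0 0 0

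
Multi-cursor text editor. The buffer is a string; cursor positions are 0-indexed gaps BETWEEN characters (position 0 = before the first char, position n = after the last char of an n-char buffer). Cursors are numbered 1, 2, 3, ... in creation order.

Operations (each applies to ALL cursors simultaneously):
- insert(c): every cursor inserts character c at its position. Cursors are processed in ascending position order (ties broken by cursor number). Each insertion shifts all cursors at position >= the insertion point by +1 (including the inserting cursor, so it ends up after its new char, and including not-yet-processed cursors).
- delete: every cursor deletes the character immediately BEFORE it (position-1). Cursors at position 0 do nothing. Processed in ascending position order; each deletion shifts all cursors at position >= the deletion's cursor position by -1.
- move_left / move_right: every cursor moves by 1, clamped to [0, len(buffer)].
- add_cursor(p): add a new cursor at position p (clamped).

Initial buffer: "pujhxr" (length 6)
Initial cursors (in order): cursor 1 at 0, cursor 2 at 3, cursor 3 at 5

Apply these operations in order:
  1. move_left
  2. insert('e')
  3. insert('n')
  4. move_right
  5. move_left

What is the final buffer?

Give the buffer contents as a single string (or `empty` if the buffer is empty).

Answer: enpuenjhenxr

Derivation:
After op 1 (move_left): buffer="pujhxr" (len 6), cursors c1@0 c2@2 c3@4, authorship ......
After op 2 (insert('e')): buffer="epuejhexr" (len 9), cursors c1@1 c2@4 c3@7, authorship 1..2..3..
After op 3 (insert('n')): buffer="enpuenjhenxr" (len 12), cursors c1@2 c2@6 c3@10, authorship 11..22..33..
After op 4 (move_right): buffer="enpuenjhenxr" (len 12), cursors c1@3 c2@7 c3@11, authorship 11..22..33..
After op 5 (move_left): buffer="enpuenjhenxr" (len 12), cursors c1@2 c2@6 c3@10, authorship 11..22..33..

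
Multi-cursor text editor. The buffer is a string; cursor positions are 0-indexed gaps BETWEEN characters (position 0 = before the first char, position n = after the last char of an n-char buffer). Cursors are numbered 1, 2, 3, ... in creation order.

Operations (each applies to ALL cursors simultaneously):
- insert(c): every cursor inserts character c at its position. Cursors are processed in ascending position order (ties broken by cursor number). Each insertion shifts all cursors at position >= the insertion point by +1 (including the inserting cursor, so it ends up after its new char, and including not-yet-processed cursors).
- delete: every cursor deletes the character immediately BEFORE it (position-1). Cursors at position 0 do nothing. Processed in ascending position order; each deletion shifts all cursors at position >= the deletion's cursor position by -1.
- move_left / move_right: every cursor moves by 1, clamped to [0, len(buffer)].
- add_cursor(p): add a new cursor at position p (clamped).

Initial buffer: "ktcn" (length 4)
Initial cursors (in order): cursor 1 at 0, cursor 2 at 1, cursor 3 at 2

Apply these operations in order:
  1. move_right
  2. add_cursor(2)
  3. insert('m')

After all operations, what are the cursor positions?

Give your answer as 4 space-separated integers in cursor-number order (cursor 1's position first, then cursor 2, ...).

Answer: 2 5 7 5

Derivation:
After op 1 (move_right): buffer="ktcn" (len 4), cursors c1@1 c2@2 c3@3, authorship ....
After op 2 (add_cursor(2)): buffer="ktcn" (len 4), cursors c1@1 c2@2 c4@2 c3@3, authorship ....
After op 3 (insert('m')): buffer="kmtmmcmn" (len 8), cursors c1@2 c2@5 c4@5 c3@7, authorship .1.24.3.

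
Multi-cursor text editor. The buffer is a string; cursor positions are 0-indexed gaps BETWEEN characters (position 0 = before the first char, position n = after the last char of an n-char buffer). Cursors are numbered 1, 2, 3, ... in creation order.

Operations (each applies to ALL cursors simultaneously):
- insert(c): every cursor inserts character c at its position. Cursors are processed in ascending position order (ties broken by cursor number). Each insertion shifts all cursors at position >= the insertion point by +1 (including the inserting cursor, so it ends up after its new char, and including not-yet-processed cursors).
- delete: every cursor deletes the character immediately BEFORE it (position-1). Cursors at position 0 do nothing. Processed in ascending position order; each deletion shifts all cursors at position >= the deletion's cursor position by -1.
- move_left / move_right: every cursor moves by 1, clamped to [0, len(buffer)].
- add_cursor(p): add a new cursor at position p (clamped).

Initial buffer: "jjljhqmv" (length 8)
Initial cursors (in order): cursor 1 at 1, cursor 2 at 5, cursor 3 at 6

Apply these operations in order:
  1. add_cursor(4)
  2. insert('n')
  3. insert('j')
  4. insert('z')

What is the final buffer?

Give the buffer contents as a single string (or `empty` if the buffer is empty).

Answer: jnjzjljnjzhnjzqnjzmv

Derivation:
After op 1 (add_cursor(4)): buffer="jjljhqmv" (len 8), cursors c1@1 c4@4 c2@5 c3@6, authorship ........
After op 2 (insert('n')): buffer="jnjljnhnqnmv" (len 12), cursors c1@2 c4@6 c2@8 c3@10, authorship .1...4.2.3..
After op 3 (insert('j')): buffer="jnjjljnjhnjqnjmv" (len 16), cursors c1@3 c4@8 c2@11 c3@14, authorship .11...44.22.33..
After op 4 (insert('z')): buffer="jnjzjljnjzhnjzqnjzmv" (len 20), cursors c1@4 c4@10 c2@14 c3@18, authorship .111...444.222.333..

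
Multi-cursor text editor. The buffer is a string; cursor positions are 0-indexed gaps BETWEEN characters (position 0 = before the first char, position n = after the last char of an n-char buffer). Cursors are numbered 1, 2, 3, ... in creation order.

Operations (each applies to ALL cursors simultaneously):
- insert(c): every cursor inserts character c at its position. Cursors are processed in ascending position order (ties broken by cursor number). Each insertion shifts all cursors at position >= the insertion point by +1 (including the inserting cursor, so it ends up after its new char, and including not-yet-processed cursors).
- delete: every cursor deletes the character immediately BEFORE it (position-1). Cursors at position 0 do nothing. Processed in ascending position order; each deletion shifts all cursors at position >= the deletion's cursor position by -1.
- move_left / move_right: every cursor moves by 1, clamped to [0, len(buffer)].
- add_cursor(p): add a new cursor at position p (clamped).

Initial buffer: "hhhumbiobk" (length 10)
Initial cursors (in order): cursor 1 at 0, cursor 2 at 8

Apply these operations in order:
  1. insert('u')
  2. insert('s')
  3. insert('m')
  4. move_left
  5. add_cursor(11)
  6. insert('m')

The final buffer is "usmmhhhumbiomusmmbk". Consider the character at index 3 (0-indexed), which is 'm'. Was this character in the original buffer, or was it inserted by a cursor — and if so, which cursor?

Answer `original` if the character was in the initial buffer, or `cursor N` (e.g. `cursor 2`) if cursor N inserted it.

Answer: cursor 1

Derivation:
After op 1 (insert('u')): buffer="uhhhumbioubk" (len 12), cursors c1@1 c2@10, authorship 1........2..
After op 2 (insert('s')): buffer="ushhhumbiousbk" (len 14), cursors c1@2 c2@12, authorship 11........22..
After op 3 (insert('m')): buffer="usmhhhumbiousmbk" (len 16), cursors c1@3 c2@14, authorship 111........222..
After op 4 (move_left): buffer="usmhhhumbiousmbk" (len 16), cursors c1@2 c2@13, authorship 111........222..
After op 5 (add_cursor(11)): buffer="usmhhhumbiousmbk" (len 16), cursors c1@2 c3@11 c2@13, authorship 111........222..
After op 6 (insert('m')): buffer="usmmhhhumbiomusmmbk" (len 19), cursors c1@3 c3@13 c2@16, authorship 1111........32222..
Authorship (.=original, N=cursor N): 1 1 1 1 . . . . . . . . 3 2 2 2 2 . .
Index 3: author = 1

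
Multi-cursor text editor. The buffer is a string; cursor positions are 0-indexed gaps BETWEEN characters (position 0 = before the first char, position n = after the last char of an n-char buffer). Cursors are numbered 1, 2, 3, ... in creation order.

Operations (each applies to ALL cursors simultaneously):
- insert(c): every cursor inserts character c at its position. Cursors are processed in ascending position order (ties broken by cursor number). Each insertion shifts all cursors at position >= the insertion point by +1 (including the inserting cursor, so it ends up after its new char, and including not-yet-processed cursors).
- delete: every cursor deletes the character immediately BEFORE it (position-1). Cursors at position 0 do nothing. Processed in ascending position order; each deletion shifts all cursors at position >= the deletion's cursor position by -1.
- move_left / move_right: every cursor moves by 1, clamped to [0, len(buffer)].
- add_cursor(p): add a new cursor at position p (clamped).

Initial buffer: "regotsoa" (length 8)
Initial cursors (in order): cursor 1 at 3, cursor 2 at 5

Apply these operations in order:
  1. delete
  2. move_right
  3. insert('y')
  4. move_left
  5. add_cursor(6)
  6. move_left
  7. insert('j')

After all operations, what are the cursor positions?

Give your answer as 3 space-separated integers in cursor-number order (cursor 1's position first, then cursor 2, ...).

Answer: 3 6 8

Derivation:
After op 1 (delete): buffer="reosoa" (len 6), cursors c1@2 c2@3, authorship ......
After op 2 (move_right): buffer="reosoa" (len 6), cursors c1@3 c2@4, authorship ......
After op 3 (insert('y')): buffer="reoysyoa" (len 8), cursors c1@4 c2@6, authorship ...1.2..
After op 4 (move_left): buffer="reoysyoa" (len 8), cursors c1@3 c2@5, authorship ...1.2..
After op 5 (add_cursor(6)): buffer="reoysyoa" (len 8), cursors c1@3 c2@5 c3@6, authorship ...1.2..
After op 6 (move_left): buffer="reoysyoa" (len 8), cursors c1@2 c2@4 c3@5, authorship ...1.2..
After op 7 (insert('j')): buffer="rejoyjsjyoa" (len 11), cursors c1@3 c2@6 c3@8, authorship ..1.12.32..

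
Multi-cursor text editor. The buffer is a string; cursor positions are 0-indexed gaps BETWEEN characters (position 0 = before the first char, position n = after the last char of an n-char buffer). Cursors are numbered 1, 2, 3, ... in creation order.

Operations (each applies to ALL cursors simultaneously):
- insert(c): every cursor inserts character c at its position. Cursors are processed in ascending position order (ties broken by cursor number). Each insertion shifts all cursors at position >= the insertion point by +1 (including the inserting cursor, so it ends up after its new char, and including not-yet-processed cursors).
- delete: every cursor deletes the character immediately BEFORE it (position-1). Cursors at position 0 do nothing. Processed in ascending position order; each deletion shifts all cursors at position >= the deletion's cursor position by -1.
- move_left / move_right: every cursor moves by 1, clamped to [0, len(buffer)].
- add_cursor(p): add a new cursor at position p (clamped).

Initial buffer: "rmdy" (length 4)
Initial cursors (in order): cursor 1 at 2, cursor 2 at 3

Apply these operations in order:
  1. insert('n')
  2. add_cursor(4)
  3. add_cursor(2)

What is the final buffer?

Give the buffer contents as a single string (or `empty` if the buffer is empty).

Answer: rmndny

Derivation:
After op 1 (insert('n')): buffer="rmndny" (len 6), cursors c1@3 c2@5, authorship ..1.2.
After op 2 (add_cursor(4)): buffer="rmndny" (len 6), cursors c1@3 c3@4 c2@5, authorship ..1.2.
After op 3 (add_cursor(2)): buffer="rmndny" (len 6), cursors c4@2 c1@3 c3@4 c2@5, authorship ..1.2.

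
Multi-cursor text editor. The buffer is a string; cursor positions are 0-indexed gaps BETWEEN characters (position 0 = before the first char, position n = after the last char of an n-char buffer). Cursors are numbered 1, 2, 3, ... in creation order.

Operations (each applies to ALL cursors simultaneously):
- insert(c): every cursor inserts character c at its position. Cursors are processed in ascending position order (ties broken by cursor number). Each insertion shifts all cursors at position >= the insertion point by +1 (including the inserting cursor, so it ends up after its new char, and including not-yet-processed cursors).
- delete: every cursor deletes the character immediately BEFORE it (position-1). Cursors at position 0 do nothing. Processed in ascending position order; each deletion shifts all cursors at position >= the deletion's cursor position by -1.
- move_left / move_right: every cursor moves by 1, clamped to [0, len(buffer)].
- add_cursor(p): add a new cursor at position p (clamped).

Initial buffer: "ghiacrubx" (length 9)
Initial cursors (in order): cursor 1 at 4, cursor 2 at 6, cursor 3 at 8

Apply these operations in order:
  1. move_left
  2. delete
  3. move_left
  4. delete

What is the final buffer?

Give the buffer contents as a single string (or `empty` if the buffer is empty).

Answer: rbx

Derivation:
After op 1 (move_left): buffer="ghiacrubx" (len 9), cursors c1@3 c2@5 c3@7, authorship .........
After op 2 (delete): buffer="gharbx" (len 6), cursors c1@2 c2@3 c3@4, authorship ......
After op 3 (move_left): buffer="gharbx" (len 6), cursors c1@1 c2@2 c3@3, authorship ......
After op 4 (delete): buffer="rbx" (len 3), cursors c1@0 c2@0 c3@0, authorship ...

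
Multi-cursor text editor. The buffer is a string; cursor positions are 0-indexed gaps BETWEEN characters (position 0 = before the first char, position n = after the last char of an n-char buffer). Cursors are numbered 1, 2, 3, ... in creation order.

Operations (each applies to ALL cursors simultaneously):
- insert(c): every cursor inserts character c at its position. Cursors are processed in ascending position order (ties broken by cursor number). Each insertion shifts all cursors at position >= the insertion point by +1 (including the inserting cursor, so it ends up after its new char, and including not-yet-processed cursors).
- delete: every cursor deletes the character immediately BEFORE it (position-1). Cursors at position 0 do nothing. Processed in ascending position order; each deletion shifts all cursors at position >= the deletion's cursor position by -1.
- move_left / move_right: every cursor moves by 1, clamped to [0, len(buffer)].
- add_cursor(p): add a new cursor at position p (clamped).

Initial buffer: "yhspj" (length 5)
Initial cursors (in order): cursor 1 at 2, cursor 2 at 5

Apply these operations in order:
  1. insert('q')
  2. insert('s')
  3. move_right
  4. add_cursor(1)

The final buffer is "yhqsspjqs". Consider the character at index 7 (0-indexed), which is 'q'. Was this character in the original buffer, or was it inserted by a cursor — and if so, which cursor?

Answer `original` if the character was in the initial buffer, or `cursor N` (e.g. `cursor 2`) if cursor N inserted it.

After op 1 (insert('q')): buffer="yhqspjq" (len 7), cursors c1@3 c2@7, authorship ..1...2
After op 2 (insert('s')): buffer="yhqsspjqs" (len 9), cursors c1@4 c2@9, authorship ..11...22
After op 3 (move_right): buffer="yhqsspjqs" (len 9), cursors c1@5 c2@9, authorship ..11...22
After op 4 (add_cursor(1)): buffer="yhqsspjqs" (len 9), cursors c3@1 c1@5 c2@9, authorship ..11...22
Authorship (.=original, N=cursor N): . . 1 1 . . . 2 2
Index 7: author = 2

Answer: cursor 2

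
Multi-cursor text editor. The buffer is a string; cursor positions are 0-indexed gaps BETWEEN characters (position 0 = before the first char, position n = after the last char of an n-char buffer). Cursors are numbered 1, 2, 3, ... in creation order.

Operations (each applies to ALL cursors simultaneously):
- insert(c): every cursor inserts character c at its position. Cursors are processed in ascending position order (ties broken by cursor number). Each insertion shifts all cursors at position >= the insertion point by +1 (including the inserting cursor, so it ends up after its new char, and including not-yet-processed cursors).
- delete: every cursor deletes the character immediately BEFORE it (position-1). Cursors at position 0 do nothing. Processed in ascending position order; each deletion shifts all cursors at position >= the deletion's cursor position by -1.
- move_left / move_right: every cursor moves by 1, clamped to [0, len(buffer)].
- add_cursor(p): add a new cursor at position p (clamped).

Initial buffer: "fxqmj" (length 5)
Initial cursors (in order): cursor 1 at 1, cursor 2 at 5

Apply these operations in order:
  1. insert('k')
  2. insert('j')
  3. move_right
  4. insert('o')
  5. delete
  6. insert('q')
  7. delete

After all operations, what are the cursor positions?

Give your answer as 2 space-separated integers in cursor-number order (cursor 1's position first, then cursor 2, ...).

Answer: 4 9

Derivation:
After op 1 (insert('k')): buffer="fkxqmjk" (len 7), cursors c1@2 c2@7, authorship .1....2
After op 2 (insert('j')): buffer="fkjxqmjkj" (len 9), cursors c1@3 c2@9, authorship .11....22
After op 3 (move_right): buffer="fkjxqmjkj" (len 9), cursors c1@4 c2@9, authorship .11....22
After op 4 (insert('o')): buffer="fkjxoqmjkjo" (len 11), cursors c1@5 c2@11, authorship .11.1...222
After op 5 (delete): buffer="fkjxqmjkj" (len 9), cursors c1@4 c2@9, authorship .11....22
After op 6 (insert('q')): buffer="fkjxqqmjkjq" (len 11), cursors c1@5 c2@11, authorship .11.1...222
After op 7 (delete): buffer="fkjxqmjkj" (len 9), cursors c1@4 c2@9, authorship .11....22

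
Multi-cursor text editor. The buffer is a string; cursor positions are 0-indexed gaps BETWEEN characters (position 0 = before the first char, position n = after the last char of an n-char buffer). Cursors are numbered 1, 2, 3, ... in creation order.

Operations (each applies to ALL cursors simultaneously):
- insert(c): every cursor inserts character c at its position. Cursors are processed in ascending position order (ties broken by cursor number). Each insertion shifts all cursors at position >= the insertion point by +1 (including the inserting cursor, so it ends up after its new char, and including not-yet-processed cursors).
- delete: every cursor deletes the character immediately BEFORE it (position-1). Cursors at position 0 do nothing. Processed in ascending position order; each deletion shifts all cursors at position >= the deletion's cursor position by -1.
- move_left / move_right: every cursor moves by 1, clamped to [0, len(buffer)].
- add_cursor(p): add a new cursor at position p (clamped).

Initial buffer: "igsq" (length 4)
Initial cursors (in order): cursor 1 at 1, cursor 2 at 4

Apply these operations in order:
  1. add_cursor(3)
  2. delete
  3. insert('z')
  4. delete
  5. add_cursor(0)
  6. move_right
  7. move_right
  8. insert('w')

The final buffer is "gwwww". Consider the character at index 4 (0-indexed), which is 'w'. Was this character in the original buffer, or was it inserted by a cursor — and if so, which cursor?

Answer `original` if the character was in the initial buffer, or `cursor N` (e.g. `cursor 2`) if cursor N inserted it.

Answer: cursor 4

Derivation:
After op 1 (add_cursor(3)): buffer="igsq" (len 4), cursors c1@1 c3@3 c2@4, authorship ....
After op 2 (delete): buffer="g" (len 1), cursors c1@0 c2@1 c3@1, authorship .
After op 3 (insert('z')): buffer="zgzz" (len 4), cursors c1@1 c2@4 c3@4, authorship 1.23
After op 4 (delete): buffer="g" (len 1), cursors c1@0 c2@1 c3@1, authorship .
After op 5 (add_cursor(0)): buffer="g" (len 1), cursors c1@0 c4@0 c2@1 c3@1, authorship .
After op 6 (move_right): buffer="g" (len 1), cursors c1@1 c2@1 c3@1 c4@1, authorship .
After op 7 (move_right): buffer="g" (len 1), cursors c1@1 c2@1 c3@1 c4@1, authorship .
After op 8 (insert('w')): buffer="gwwww" (len 5), cursors c1@5 c2@5 c3@5 c4@5, authorship .1234
Authorship (.=original, N=cursor N): . 1 2 3 4
Index 4: author = 4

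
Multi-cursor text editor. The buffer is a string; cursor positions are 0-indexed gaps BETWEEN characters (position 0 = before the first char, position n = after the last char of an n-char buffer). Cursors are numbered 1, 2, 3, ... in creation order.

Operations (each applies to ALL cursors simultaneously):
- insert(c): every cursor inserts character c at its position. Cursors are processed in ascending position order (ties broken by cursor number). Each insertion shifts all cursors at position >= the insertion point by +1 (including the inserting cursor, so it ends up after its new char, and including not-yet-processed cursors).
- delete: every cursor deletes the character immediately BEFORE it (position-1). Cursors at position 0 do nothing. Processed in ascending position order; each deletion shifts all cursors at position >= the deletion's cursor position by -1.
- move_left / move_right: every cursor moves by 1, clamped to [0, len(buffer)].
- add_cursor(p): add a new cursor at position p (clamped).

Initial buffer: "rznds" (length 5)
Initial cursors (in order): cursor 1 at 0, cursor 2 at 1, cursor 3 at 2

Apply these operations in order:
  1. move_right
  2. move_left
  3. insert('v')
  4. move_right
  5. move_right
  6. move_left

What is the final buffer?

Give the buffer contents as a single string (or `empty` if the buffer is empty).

After op 1 (move_right): buffer="rznds" (len 5), cursors c1@1 c2@2 c3@3, authorship .....
After op 2 (move_left): buffer="rznds" (len 5), cursors c1@0 c2@1 c3@2, authorship .....
After op 3 (insert('v')): buffer="vrvzvnds" (len 8), cursors c1@1 c2@3 c3@5, authorship 1.2.3...
After op 4 (move_right): buffer="vrvzvnds" (len 8), cursors c1@2 c2@4 c3@6, authorship 1.2.3...
After op 5 (move_right): buffer="vrvzvnds" (len 8), cursors c1@3 c2@5 c3@7, authorship 1.2.3...
After op 6 (move_left): buffer="vrvzvnds" (len 8), cursors c1@2 c2@4 c3@6, authorship 1.2.3...

Answer: vrvzvnds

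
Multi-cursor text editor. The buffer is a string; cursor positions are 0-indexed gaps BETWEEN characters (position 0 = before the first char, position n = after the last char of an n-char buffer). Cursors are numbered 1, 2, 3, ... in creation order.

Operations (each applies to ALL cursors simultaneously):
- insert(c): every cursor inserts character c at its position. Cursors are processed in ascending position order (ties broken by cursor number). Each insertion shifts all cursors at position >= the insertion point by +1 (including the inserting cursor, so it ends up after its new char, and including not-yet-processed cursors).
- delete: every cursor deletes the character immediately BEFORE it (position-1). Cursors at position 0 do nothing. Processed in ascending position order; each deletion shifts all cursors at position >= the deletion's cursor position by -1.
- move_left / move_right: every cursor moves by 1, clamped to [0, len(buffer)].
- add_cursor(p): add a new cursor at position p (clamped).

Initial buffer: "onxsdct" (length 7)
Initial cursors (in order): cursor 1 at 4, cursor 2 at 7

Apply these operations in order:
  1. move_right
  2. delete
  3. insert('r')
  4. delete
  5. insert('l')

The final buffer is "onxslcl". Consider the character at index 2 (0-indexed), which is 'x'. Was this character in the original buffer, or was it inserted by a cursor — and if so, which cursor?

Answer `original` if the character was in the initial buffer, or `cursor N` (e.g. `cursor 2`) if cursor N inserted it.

Answer: original

Derivation:
After op 1 (move_right): buffer="onxsdct" (len 7), cursors c1@5 c2@7, authorship .......
After op 2 (delete): buffer="onxsc" (len 5), cursors c1@4 c2@5, authorship .....
After op 3 (insert('r')): buffer="onxsrcr" (len 7), cursors c1@5 c2@7, authorship ....1.2
After op 4 (delete): buffer="onxsc" (len 5), cursors c1@4 c2@5, authorship .....
After op 5 (insert('l')): buffer="onxslcl" (len 7), cursors c1@5 c2@7, authorship ....1.2
Authorship (.=original, N=cursor N): . . . . 1 . 2
Index 2: author = original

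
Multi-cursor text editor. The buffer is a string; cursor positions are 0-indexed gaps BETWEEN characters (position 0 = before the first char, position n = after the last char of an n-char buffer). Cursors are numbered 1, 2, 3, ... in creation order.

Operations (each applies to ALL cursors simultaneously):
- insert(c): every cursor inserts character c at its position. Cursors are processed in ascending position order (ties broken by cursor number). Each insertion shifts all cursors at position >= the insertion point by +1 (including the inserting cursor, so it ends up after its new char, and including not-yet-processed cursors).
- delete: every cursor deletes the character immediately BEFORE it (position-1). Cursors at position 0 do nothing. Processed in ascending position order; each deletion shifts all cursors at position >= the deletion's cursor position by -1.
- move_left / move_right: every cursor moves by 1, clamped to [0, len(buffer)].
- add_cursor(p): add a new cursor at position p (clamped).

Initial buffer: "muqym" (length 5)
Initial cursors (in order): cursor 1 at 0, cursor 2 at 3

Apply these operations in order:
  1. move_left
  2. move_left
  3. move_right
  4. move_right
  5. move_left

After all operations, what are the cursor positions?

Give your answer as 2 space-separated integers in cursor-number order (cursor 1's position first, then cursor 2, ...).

Answer: 1 2

Derivation:
After op 1 (move_left): buffer="muqym" (len 5), cursors c1@0 c2@2, authorship .....
After op 2 (move_left): buffer="muqym" (len 5), cursors c1@0 c2@1, authorship .....
After op 3 (move_right): buffer="muqym" (len 5), cursors c1@1 c2@2, authorship .....
After op 4 (move_right): buffer="muqym" (len 5), cursors c1@2 c2@3, authorship .....
After op 5 (move_left): buffer="muqym" (len 5), cursors c1@1 c2@2, authorship .....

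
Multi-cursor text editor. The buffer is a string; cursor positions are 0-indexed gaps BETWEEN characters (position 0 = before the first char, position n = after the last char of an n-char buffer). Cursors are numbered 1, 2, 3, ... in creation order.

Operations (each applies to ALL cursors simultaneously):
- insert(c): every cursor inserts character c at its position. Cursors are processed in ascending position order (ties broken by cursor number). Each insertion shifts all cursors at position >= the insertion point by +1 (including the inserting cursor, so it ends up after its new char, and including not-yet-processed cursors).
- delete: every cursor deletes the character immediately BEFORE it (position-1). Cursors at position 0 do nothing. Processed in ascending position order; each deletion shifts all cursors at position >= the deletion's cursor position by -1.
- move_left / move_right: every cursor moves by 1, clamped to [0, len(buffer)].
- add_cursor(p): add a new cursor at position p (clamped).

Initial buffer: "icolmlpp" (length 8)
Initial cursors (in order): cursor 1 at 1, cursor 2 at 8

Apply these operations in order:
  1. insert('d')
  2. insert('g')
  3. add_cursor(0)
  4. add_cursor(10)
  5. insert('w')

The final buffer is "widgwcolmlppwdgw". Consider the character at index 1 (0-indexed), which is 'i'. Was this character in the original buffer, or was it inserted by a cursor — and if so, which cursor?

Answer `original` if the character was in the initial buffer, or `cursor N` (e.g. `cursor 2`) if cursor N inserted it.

Answer: original

Derivation:
After op 1 (insert('d')): buffer="idcolmlppd" (len 10), cursors c1@2 c2@10, authorship .1.......2
After op 2 (insert('g')): buffer="idgcolmlppdg" (len 12), cursors c1@3 c2@12, authorship .11.......22
After op 3 (add_cursor(0)): buffer="idgcolmlppdg" (len 12), cursors c3@0 c1@3 c2@12, authorship .11.......22
After op 4 (add_cursor(10)): buffer="idgcolmlppdg" (len 12), cursors c3@0 c1@3 c4@10 c2@12, authorship .11.......22
After op 5 (insert('w')): buffer="widgwcolmlppwdgw" (len 16), cursors c3@1 c1@5 c4@13 c2@16, authorship 3.111.......4222
Authorship (.=original, N=cursor N): 3 . 1 1 1 . . . . . . . 4 2 2 2
Index 1: author = original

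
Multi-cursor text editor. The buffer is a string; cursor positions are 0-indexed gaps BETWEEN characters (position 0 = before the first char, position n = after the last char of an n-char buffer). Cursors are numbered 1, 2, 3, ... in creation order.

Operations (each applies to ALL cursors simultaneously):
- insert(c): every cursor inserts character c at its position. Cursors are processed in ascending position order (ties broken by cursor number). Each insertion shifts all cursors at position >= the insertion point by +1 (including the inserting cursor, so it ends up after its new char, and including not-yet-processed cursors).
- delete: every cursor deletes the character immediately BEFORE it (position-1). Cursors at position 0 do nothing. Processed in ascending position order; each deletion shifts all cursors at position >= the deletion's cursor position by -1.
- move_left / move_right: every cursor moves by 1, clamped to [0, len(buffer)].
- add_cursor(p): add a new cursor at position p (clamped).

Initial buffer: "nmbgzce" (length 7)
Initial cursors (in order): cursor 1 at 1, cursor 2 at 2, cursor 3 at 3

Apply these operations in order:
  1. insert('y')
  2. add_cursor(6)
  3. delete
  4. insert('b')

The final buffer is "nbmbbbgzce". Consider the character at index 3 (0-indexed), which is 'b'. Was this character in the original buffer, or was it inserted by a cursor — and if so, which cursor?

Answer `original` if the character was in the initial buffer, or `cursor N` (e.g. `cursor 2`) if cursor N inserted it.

After op 1 (insert('y')): buffer="nymybygzce" (len 10), cursors c1@2 c2@4 c3@6, authorship .1.2.3....
After op 2 (add_cursor(6)): buffer="nymybygzce" (len 10), cursors c1@2 c2@4 c3@6 c4@6, authorship .1.2.3....
After op 3 (delete): buffer="nmgzce" (len 6), cursors c1@1 c2@2 c3@2 c4@2, authorship ......
After op 4 (insert('b')): buffer="nbmbbbgzce" (len 10), cursors c1@2 c2@6 c3@6 c4@6, authorship .1.234....
Authorship (.=original, N=cursor N): . 1 . 2 3 4 . . . .
Index 3: author = 2

Answer: cursor 2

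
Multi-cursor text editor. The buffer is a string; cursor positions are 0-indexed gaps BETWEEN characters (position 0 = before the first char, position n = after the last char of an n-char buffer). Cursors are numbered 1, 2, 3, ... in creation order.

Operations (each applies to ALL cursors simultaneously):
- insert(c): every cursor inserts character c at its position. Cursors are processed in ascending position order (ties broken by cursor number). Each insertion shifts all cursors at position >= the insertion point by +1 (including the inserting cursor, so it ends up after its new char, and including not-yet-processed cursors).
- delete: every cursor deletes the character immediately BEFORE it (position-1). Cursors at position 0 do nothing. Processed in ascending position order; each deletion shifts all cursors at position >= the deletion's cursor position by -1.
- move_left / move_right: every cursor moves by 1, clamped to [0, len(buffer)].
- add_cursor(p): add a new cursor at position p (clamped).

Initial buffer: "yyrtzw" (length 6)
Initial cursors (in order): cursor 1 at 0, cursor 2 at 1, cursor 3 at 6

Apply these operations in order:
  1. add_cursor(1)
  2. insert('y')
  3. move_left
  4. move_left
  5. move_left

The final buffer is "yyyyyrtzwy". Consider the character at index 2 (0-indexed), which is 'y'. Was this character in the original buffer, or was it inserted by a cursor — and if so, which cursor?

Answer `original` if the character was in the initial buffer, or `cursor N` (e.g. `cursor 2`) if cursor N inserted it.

Answer: cursor 2

Derivation:
After op 1 (add_cursor(1)): buffer="yyrtzw" (len 6), cursors c1@0 c2@1 c4@1 c3@6, authorship ......
After op 2 (insert('y')): buffer="yyyyyrtzwy" (len 10), cursors c1@1 c2@4 c4@4 c3@10, authorship 1.24.....3
After op 3 (move_left): buffer="yyyyyrtzwy" (len 10), cursors c1@0 c2@3 c4@3 c3@9, authorship 1.24.....3
After op 4 (move_left): buffer="yyyyyrtzwy" (len 10), cursors c1@0 c2@2 c4@2 c3@8, authorship 1.24.....3
After op 5 (move_left): buffer="yyyyyrtzwy" (len 10), cursors c1@0 c2@1 c4@1 c3@7, authorship 1.24.....3
Authorship (.=original, N=cursor N): 1 . 2 4 . . . . . 3
Index 2: author = 2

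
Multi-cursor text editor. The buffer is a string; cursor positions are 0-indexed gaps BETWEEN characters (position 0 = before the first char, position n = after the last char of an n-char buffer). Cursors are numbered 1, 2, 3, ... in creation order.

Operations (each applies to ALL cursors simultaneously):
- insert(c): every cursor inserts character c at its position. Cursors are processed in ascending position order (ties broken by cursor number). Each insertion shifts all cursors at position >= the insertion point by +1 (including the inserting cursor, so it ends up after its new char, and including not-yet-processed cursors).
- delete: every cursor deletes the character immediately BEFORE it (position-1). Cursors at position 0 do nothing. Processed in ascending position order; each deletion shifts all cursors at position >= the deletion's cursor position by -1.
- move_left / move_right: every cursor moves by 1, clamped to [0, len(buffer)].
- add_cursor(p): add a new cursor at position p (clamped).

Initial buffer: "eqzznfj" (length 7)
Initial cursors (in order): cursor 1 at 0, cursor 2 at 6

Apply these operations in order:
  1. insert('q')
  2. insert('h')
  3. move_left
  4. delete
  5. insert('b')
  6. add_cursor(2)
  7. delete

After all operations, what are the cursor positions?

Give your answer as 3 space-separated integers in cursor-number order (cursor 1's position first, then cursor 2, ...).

After op 1 (insert('q')): buffer="qeqzznfqj" (len 9), cursors c1@1 c2@8, authorship 1......2.
After op 2 (insert('h')): buffer="qheqzznfqhj" (len 11), cursors c1@2 c2@10, authorship 11......22.
After op 3 (move_left): buffer="qheqzznfqhj" (len 11), cursors c1@1 c2@9, authorship 11......22.
After op 4 (delete): buffer="heqzznfhj" (len 9), cursors c1@0 c2@7, authorship 1......2.
After op 5 (insert('b')): buffer="bheqzznfbhj" (len 11), cursors c1@1 c2@9, authorship 11......22.
After op 6 (add_cursor(2)): buffer="bheqzznfbhj" (len 11), cursors c1@1 c3@2 c2@9, authorship 11......22.
After op 7 (delete): buffer="eqzznfhj" (len 8), cursors c1@0 c3@0 c2@6, authorship ......2.

Answer: 0 6 0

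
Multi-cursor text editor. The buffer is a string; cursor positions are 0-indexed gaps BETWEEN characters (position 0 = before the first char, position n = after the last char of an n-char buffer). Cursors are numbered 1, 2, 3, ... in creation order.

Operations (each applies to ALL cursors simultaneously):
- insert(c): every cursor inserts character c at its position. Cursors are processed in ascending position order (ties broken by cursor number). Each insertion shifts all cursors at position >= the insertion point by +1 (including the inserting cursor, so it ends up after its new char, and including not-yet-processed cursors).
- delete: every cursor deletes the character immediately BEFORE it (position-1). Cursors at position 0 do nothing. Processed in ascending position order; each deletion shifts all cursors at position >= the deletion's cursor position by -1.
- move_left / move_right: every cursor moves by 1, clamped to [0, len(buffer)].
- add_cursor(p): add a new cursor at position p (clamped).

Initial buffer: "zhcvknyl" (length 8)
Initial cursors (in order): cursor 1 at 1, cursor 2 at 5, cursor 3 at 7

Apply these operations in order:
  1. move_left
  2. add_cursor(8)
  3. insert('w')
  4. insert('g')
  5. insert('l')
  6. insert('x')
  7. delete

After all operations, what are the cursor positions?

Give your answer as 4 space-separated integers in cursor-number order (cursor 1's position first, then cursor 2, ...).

After op 1 (move_left): buffer="zhcvknyl" (len 8), cursors c1@0 c2@4 c3@6, authorship ........
After op 2 (add_cursor(8)): buffer="zhcvknyl" (len 8), cursors c1@0 c2@4 c3@6 c4@8, authorship ........
After op 3 (insert('w')): buffer="wzhcvwknwylw" (len 12), cursors c1@1 c2@6 c3@9 c4@12, authorship 1....2..3..4
After op 4 (insert('g')): buffer="wgzhcvwgknwgylwg" (len 16), cursors c1@2 c2@8 c3@12 c4@16, authorship 11....22..33..44
After op 5 (insert('l')): buffer="wglzhcvwglknwglylwgl" (len 20), cursors c1@3 c2@10 c3@15 c4@20, authorship 111....222..333..444
After op 6 (insert('x')): buffer="wglxzhcvwglxknwglxylwglx" (len 24), cursors c1@4 c2@12 c3@18 c4@24, authorship 1111....2222..3333..4444
After op 7 (delete): buffer="wglzhcvwglknwglylwgl" (len 20), cursors c1@3 c2@10 c3@15 c4@20, authorship 111....222..333..444

Answer: 3 10 15 20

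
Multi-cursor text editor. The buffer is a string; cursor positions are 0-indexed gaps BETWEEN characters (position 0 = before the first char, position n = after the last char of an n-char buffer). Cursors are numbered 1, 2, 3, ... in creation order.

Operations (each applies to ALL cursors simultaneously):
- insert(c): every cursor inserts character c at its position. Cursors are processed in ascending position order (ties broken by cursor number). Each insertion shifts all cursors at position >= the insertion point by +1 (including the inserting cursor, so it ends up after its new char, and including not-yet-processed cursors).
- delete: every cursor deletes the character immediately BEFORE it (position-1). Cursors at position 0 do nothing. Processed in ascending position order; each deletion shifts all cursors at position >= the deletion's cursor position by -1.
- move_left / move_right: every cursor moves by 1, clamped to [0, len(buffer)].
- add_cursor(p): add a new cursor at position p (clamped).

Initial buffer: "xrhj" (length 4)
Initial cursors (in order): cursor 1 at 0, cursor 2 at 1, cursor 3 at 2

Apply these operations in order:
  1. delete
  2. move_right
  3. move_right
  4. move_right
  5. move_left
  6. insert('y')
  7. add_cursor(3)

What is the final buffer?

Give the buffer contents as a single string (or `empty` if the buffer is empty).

After op 1 (delete): buffer="hj" (len 2), cursors c1@0 c2@0 c3@0, authorship ..
After op 2 (move_right): buffer="hj" (len 2), cursors c1@1 c2@1 c3@1, authorship ..
After op 3 (move_right): buffer="hj" (len 2), cursors c1@2 c2@2 c3@2, authorship ..
After op 4 (move_right): buffer="hj" (len 2), cursors c1@2 c2@2 c3@2, authorship ..
After op 5 (move_left): buffer="hj" (len 2), cursors c1@1 c2@1 c3@1, authorship ..
After op 6 (insert('y')): buffer="hyyyj" (len 5), cursors c1@4 c2@4 c3@4, authorship .123.
After op 7 (add_cursor(3)): buffer="hyyyj" (len 5), cursors c4@3 c1@4 c2@4 c3@4, authorship .123.

Answer: hyyyj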